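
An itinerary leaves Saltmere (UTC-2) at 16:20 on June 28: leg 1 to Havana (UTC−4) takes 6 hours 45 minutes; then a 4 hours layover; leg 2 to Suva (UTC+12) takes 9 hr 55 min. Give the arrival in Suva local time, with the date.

Convert departure to UTC: 16:20 + 2:00 = 18:20 UTC on Jun 28.
Add 6 hours 45 minutes leg 1 → 01:05 UTC (Jun 29).
Add 4 hours layover in Havana → 05:05 UTC.
Add 9 hours 55 minutes leg 2 → 15:00 UTC.
Suva is UTC+12:00, so local arrival = 15:00 + 12:00 = 03:00 on Jun 30.

03:00 on June 30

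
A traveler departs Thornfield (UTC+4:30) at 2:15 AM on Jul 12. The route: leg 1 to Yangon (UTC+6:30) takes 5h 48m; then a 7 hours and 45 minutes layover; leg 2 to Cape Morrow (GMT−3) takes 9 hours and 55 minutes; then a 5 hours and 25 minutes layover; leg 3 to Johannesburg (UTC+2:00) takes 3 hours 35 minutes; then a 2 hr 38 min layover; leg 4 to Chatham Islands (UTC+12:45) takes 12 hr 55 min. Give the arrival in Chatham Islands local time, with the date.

Convert departure to UTC: 2:15 AM − 4:30 = 9:45 PM UTC on Jul 11.
Add 5 hours 48 minutes leg 1 → 3:33 AM UTC (Jul 12).
Add 7 hours 45 minutes layover in Yangon → 11:18 AM UTC.
Add 9 hours and 55 minutes leg 2 → 9:13 PM UTC.
Add 5 hours 25 minutes layover in Cape Morrow → 2:38 AM UTC (Jul 13).
Add 3 hours and 35 minutes leg 3 → 6:13 AM UTC.
Add 2 hours 38 minutes layover in Johannesburg → 8:51 AM UTC.
Add 12 hours and 55 minutes leg 4 → 9:46 PM UTC.
Chatham Islands is UTC+12:45, so local arrival = 9:46 PM + 12:45 = 10:31 AM on Jul 14.

10:31 AM on Jul 14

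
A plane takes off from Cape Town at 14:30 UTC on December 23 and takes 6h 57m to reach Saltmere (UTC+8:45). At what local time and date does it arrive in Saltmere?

06:12 on Dec 24

Departure is given in UTC: 14:30 on Dec 23.
Add 6 hours 57 minutes → 21:27 UTC.
Saltmere is UTC+8:45: 21:27 + 8:45 = 06:12 on Dec 24.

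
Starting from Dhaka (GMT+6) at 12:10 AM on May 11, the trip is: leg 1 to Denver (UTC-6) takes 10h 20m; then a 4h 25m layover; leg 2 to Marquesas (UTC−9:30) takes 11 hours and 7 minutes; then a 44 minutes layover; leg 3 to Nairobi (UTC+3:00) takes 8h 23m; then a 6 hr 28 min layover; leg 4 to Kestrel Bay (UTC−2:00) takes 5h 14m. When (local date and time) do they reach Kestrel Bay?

2:51 PM on May 12

Convert departure to UTC: 12:10 AM − 6:00 = 6:10 PM UTC on May 10.
Add 10 hours and 20 minutes leg 1 → 4:30 AM UTC (May 11).
Add 4 hours 25 minutes layover in Denver → 8:55 AM UTC.
Add 11 hours 7 minutes leg 2 → 8:02 PM UTC.
Add 44 minutes layover in Marquesas → 8:46 PM UTC.
Add 8 hours 23 minutes leg 3 → 5:09 AM UTC (May 12).
Add 6 hours and 28 minutes layover in Nairobi → 11:37 AM UTC.
Add 5 hours and 14 minutes leg 4 → 4:51 PM UTC.
Kestrel Bay is UTC−2:00, so local arrival = 4:51 PM − 2:00 = 2:51 PM on May 12.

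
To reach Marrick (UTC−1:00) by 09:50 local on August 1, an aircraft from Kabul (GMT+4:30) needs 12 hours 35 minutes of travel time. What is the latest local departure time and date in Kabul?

Target arrival in UTC: 09:50 + 1:00 = 10:50 on Aug 1.
Subtract 12 hours and 35 minutes → departure 22:15 UTC on Jul 31.
Kabul is UTC+4:30: 22:15 + 4:30 = 02:45 on Aug 1.

02:45 on August 1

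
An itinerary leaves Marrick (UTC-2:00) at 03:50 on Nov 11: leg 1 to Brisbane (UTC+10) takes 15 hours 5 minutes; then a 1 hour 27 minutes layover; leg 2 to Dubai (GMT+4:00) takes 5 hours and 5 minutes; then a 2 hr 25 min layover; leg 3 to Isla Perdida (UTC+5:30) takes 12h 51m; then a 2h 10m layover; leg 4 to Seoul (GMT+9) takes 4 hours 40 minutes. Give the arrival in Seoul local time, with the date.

10:33 on November 13

Convert departure to UTC: 03:50 + 2:00 = 05:50 UTC on Nov 11.
Add 15 hours 5 minutes leg 1 → 20:55 UTC.
Add 1 hour and 27 minutes layover in Brisbane → 22:22 UTC.
Add 5 hours and 5 minutes leg 2 → 03:27 UTC (Nov 12).
Add 2 hours and 25 minutes layover in Dubai → 05:52 UTC.
Add 12 hours 51 minutes leg 3 → 18:43 UTC.
Add 2 hours and 10 minutes layover in Isla Perdida → 20:53 UTC.
Add 4 hours 40 minutes leg 4 → 01:33 UTC (Nov 13).
Seoul is UTC+9:00, so local arrival = 01:33 + 9:00 = 10:33 on Nov 13.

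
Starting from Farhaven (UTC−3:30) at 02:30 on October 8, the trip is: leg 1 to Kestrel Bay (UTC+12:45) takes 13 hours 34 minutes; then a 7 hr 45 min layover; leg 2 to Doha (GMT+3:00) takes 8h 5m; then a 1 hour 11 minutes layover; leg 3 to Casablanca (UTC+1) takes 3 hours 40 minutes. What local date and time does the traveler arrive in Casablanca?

Convert departure to UTC: 02:30 + 3:30 = 06:00 UTC on Oct 8.
Add 13 hours 34 minutes leg 1 → 19:34 UTC.
Add 7 hours 45 minutes layover in Kestrel Bay → 03:19 UTC (Oct 9).
Add 8 hours 5 minutes leg 2 → 11:24 UTC.
Add 1 hour 11 minutes layover in Doha → 12:35 UTC.
Add 3 hours and 40 minutes leg 3 → 16:15 UTC.
Casablanca is UTC+1:00, so local arrival = 16:15 + 1:00 = 17:15 on Oct 9.

17:15 on October 9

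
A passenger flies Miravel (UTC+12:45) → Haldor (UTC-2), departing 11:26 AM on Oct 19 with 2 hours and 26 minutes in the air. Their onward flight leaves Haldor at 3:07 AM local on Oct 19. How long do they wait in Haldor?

4 hours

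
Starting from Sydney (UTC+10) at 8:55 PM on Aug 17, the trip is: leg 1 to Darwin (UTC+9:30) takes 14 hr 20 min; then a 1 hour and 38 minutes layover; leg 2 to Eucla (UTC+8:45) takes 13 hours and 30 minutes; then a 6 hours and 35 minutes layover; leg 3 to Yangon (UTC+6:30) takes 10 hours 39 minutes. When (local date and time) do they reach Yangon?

4:07 PM on Aug 19

Convert departure to UTC: 8:55 PM − 10:00 = 10:55 AM UTC on Aug 17.
Add 14 hours and 20 minutes leg 1 → 1:15 AM UTC (Aug 18).
Add 1 hour 38 minutes layover in Darwin → 2:53 AM UTC.
Add 13 hours 30 minutes leg 2 → 4:23 PM UTC.
Add 6 hours and 35 minutes layover in Eucla → 10:58 PM UTC.
Add 10 hours 39 minutes leg 3 → 9:37 AM UTC (Aug 19).
Yangon is UTC+6:30, so local arrival = 9:37 AM + 6:30 = 4:07 PM on Aug 19.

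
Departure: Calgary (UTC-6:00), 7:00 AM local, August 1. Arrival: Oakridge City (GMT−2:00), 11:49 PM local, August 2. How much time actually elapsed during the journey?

Departure in UTC: 7:00 AM + 6:00 = 1:00 PM on Aug 1.
Arrival in UTC: 11:49 PM + 2:00 = 1:49 AM on Aug 3.
Elapsed = 1:49 AM − 1:00 PM (+2 days) = 36 hours 49 minutes.

36 hours 49 minutes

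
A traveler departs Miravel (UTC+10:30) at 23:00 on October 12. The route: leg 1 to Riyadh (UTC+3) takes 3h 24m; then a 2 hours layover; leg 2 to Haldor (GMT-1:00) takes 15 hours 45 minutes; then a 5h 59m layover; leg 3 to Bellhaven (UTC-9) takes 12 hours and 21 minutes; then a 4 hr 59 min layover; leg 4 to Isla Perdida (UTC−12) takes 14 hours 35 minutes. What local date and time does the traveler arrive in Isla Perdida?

11:33 on Oct 14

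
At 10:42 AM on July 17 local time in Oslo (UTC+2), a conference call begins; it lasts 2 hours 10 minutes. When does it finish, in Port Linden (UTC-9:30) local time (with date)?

Convert start to UTC: 10:42 AM − 2:00 = 8:42 AM UTC on Jul 17.
Add 2 hours 10 minutes duration → 10:52 AM UTC.
Port Linden is UTC−9:30, so local end time = 10:52 AM − 9:30 = 1:22 AM on Jul 17.

1:22 AM on Jul 17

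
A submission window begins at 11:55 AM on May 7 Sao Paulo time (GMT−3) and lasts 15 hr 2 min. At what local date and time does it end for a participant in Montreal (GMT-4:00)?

1:57 AM on May 8

Convert start to UTC: 11:55 AM + 3:00 = 2:55 PM UTC on May 7.
Add 15 hours and 2 minutes duration → 5:57 AM UTC (May 8).
Montreal is UTC−4:00, so local end time = 5:57 AM − 4:00 = 1:57 AM on May 8.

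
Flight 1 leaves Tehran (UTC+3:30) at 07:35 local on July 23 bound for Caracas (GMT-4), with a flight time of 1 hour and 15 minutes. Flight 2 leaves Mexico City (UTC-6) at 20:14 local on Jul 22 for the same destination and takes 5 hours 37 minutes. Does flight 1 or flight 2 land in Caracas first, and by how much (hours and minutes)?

the first, by 2 hours 31 minutes

Flight 1 in UTC: 07:35 − 3:30 = 04:05 on Jul 23.
+1 hour and 15 minutes → arrive 05:20 UTC on Jul 23.
Flight 2 in UTC: 20:14 + 6:00 = 02:14 on Jul 23.
+5 hours 37 minutes → arrive 07:51 UTC on Jul 23.
Flight 1 lands earlier by 2 hours 31 minutes.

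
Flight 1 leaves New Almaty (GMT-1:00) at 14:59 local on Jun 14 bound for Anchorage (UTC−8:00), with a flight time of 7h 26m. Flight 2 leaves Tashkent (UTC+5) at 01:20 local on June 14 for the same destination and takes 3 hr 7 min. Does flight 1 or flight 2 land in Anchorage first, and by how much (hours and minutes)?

the second, by 23 hours 58 minutes

Flight 1 in UTC: 14:59 + 1:00 = 15:59 on Jun 14.
+7 hours 26 minutes → arrive 23:25 UTC on Jun 14.
Flight 2 in UTC: 01:20 − 5:00 = 20:20 on Jun 13.
+3 hours 7 minutes → arrive 23:27 UTC on Jun 13.
Flight 2 lands earlier by 23 hours 58 minutes.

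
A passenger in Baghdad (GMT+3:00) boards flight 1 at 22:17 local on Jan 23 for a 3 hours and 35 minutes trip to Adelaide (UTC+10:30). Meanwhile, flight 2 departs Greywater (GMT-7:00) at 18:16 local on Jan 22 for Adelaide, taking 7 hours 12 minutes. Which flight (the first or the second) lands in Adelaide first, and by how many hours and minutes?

the second, by 14 hours 24 minutes

Flight 1 in UTC: 22:17 − 3:00 = 19:17 on Jan 23.
+3 hours and 35 minutes → arrive 22:52 UTC on Jan 23.
Flight 2 in UTC: 18:16 + 7:00 = 01:16 on Jan 23.
+7 hours and 12 minutes → arrive 08:28 UTC on Jan 23.
Flight 2 lands earlier by 14 hours 24 minutes.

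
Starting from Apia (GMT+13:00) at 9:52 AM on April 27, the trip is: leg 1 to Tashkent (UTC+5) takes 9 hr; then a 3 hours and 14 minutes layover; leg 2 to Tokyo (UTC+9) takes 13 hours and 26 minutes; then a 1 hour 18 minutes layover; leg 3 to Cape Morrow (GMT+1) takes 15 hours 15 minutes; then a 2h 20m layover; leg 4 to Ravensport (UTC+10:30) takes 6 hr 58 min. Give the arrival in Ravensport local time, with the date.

10:53 AM on April 29

Convert departure to UTC: 9:52 AM − 13:00 = 8:52 PM UTC on Apr 26.
Add 9 hours leg 1 → 5:52 AM UTC (Apr 27).
Add 3 hours and 14 minutes layover in Tashkent → 9:06 AM UTC.
Add 13 hours and 26 minutes leg 2 → 10:32 PM UTC.
Add 1 hour 18 minutes layover in Tokyo → 11:50 PM UTC.
Add 15 hours 15 minutes leg 3 → 3:05 PM UTC (Apr 28).
Add 2 hours 20 minutes layover in Cape Morrow → 5:25 PM UTC.
Add 6 hours 58 minutes leg 4 → 12:23 AM UTC (Apr 29).
Ravensport is UTC+10:30, so local arrival = 12:23 AM + 10:30 = 10:53 AM on Apr 29.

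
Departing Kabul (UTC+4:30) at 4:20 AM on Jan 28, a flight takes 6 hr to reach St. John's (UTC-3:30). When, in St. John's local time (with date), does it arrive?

Convert departure to UTC: 4:20 AM − 4:30 = 11:50 PM UTC on Jan 27.
Add 6 hours travel time → 5:50 AM UTC (Jan 28).
St. John's is UTC−3:30, so local arrival = 5:50 AM − 3:30 = 2:20 AM on Jan 28.

2:20 AM on Jan 28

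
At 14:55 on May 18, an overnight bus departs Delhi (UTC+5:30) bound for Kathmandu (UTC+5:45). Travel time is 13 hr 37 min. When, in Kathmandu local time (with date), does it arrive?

Kathmandu is 0:15 ahead of Delhi.
After 13 hours and 37 minutes it is 04:32 (May 19) in Delhi.
Shift by the zone difference: 04:32 + 0:15 = 04:47 on May 19 in Kathmandu.

04:47 on May 19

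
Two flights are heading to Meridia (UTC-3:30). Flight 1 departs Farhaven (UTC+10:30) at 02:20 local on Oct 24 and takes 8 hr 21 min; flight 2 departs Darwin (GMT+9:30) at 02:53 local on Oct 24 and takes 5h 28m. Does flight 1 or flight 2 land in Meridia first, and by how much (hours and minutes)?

Flight 1 in UTC: 02:20 − 10:30 = 15:50 on Oct 23.
+8 hours 21 minutes → arrive 00:11 UTC on Oct 24.
Flight 2 in UTC: 02:53 − 9:30 = 17:23 on Oct 23.
+5 hours 28 minutes → arrive 22:51 UTC on Oct 23.
Flight 2 lands earlier by 1 hour 20 minutes.

the second, by 1 hour 20 minutes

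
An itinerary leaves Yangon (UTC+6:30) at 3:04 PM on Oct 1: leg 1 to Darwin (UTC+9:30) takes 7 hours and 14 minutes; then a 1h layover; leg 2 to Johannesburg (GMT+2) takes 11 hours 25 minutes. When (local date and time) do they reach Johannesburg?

Convert departure to UTC: 3:04 PM − 6:30 = 8:34 AM UTC on Oct 1.
Add 7 hours and 14 minutes leg 1 → 3:48 PM UTC.
Add 1 hour layover in Darwin → 4:48 PM UTC.
Add 11 hours and 25 minutes leg 2 → 4:13 AM UTC (Oct 2).
Johannesburg is UTC+2:00, so local arrival = 4:13 AM + 2:00 = 6:13 AM on Oct 2.

6:13 AM on Oct 2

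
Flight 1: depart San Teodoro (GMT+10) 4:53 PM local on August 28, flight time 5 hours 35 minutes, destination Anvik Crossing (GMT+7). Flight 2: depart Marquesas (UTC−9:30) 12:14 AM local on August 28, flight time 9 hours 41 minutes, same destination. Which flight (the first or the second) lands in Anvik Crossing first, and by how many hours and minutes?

the first, by 6 hours 57 minutes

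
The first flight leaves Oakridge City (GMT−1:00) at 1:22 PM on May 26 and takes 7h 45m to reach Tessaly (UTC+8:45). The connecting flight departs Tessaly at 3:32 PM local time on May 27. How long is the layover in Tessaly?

8 hours 40 minutes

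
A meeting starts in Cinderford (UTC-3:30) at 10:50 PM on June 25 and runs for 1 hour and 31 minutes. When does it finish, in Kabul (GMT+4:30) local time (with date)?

Convert start to UTC: 10:50 PM + 3:30 = 2:20 AM UTC on Jun 26.
Add 1 hour 31 minutes duration → 3:51 AM UTC.
Kabul is UTC+4:30, so local end time = 3:51 AM + 4:30 = 8:21 AM on Jun 26.

8:21 AM on Jun 26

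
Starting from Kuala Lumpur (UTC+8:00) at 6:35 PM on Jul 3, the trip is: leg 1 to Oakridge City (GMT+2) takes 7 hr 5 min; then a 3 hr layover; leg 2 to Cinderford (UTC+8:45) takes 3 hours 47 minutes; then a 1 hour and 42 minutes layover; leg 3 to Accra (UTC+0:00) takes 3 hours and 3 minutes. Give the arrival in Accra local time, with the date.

5:12 AM on July 4

Convert departure to UTC: 6:35 PM − 8:00 = 10:35 AM UTC on Jul 3.
Add 7 hours and 5 minutes leg 1 → 5:40 PM UTC.
Add 3 hours layover in Oakridge City → 8:40 PM UTC.
Add 3 hours 47 minutes leg 2 → 12:27 AM UTC (Jul 4).
Add 1 hour and 42 minutes layover in Cinderford → 2:09 AM UTC.
Add 3 hours 3 minutes leg 3 → 5:12 AM UTC.
Accra is UTC+0, so local arrival is the same: 5:12 AM on Jul 4.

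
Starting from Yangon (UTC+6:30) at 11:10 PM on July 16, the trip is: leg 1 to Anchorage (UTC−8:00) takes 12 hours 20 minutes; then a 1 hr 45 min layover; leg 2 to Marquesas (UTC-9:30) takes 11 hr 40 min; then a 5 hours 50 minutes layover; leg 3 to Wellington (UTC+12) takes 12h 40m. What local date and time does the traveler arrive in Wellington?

12:55 AM on July 19

Convert departure to UTC: 11:10 PM − 6:30 = 4:40 PM UTC on Jul 16.
Add 12 hours and 20 minutes leg 1 → 5:00 AM UTC (Jul 17).
Add 1 hour 45 minutes layover in Anchorage → 6:45 AM UTC.
Add 11 hours 40 minutes leg 2 → 6:25 PM UTC.
Add 5 hours 50 minutes layover in Marquesas → 12:15 AM UTC (Jul 18).
Add 12 hours 40 minutes leg 3 → 12:55 PM UTC.
Wellington is UTC+12:00, so local arrival = 12:55 PM + 12:00 = 12:55 AM on Jul 19.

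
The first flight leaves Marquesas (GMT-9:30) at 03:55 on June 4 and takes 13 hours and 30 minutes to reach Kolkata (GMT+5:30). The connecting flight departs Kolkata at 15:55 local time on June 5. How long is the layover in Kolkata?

Convert departure to UTC: 03:55 + 9:30 = 13:25 UTC on Jun 4.
Add 13 hours 30 minutes flight time → 02:55 UTC (Jun 5).
Kolkata is UTC+5:30, so local arrival = 02:55 + 5:30 = 08:25 on Jun 5.
Layover = 15:55 − 08:25 = 7 hours 30 minutes.

7 hours 30 minutes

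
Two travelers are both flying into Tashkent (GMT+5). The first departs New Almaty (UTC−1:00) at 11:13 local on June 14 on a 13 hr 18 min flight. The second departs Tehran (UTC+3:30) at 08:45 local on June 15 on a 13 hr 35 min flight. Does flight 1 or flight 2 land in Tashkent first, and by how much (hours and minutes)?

the first, by 17 hours 19 minutes

Flight 1 in UTC: 11:13 + 1:00 = 12:13 on Jun 14.
+13 hours and 18 minutes → arrive 01:31 UTC on Jun 15.
Flight 2 in UTC: 08:45 − 3:30 = 05:15 on Jun 15.
+13 hours and 35 minutes → arrive 18:50 UTC on Jun 15.
Flight 1 lands earlier by 17 hours 19 minutes.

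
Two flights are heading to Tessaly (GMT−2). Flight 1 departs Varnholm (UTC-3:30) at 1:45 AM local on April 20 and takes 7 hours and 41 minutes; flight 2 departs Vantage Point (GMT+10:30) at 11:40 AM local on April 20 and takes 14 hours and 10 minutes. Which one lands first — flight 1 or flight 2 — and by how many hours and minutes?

Flight 1 in UTC: 1:45 AM + 3:30 = 5:15 AM on Apr 20.
+7 hours 41 minutes → arrive 12:56 PM UTC on Apr 20.
Flight 2 in UTC: 11:40 AM − 10:30 = 1:10 AM on Apr 20.
+14 hours 10 minutes → arrive 3:20 PM UTC on Apr 20.
Flight 1 lands earlier by 2 hours 24 minutes.

the first, by 2 hours 24 minutes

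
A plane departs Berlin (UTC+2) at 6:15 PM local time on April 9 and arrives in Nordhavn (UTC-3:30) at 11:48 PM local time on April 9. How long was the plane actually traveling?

11 hours 3 minutes

Nordhavn is 5:30 behind Berlin.
Clock-face elapsed time (ignoring zones) is 5 hours 33 minutes.
Actual elapsed = 5 hours 33 minutes + 5:30 = 11 hours 3 minutes.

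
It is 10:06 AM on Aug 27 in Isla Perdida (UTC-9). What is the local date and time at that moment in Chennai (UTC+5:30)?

In UTC: 10:06 AM + 9:00 = 7:06 PM on Aug 27.
Chennai is UTC+5:30: 7:06 PM + 5:30 = 12:36 AM on Aug 28.

12:36 AM on Aug 28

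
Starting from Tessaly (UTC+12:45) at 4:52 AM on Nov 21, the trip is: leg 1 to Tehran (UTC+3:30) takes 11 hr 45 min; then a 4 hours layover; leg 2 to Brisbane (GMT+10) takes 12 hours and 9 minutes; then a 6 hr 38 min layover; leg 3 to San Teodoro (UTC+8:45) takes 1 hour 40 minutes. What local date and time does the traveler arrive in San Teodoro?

1:04 PM on November 22

Convert departure to UTC: 4:52 AM − 12:45 = 4:07 PM UTC on Nov 20.
Add 11 hours and 45 minutes leg 1 → 3:52 AM UTC (Nov 21).
Add 4 hours layover in Tehran → 7:52 AM UTC.
Add 12 hours and 9 minutes leg 2 → 8:01 PM UTC.
Add 6 hours and 38 minutes layover in Brisbane → 2:39 AM UTC (Nov 22).
Add 1 hour and 40 minutes leg 3 → 4:19 AM UTC.
San Teodoro is UTC+8:45, so local arrival = 4:19 AM + 8:45 = 1:04 PM on Nov 22.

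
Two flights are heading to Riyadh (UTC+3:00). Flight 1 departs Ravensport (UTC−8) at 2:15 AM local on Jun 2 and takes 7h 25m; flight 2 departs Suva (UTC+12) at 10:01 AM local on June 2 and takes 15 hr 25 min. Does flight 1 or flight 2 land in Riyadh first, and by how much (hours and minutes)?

the second, by 4 hours 14 minutes

Flight 1 in UTC: 2:15 AM + 8:00 = 10:15 AM on Jun 2.
+7 hours and 25 minutes → arrive 5:40 PM UTC on Jun 2.
Flight 2 in UTC: 10:01 AM − 12:00 = 10:01 PM on Jun 1.
+15 hours and 25 minutes → arrive 1:26 PM UTC on Jun 2.
Flight 2 lands earlier by 4 hours 14 minutes.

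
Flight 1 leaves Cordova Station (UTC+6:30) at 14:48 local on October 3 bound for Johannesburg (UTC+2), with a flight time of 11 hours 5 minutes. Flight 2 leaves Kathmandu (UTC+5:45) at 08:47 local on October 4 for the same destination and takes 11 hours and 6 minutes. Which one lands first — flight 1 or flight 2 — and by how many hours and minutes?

the first, by 18 hours 45 minutes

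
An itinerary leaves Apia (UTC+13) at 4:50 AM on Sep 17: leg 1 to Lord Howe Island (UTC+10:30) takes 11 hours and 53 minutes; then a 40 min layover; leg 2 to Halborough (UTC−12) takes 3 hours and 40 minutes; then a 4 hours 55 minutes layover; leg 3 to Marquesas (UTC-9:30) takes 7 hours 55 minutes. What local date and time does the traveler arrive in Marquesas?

11:23 AM on Sep 17

Convert departure to UTC: 4:50 AM − 13:00 = 3:50 PM UTC on Sep 16.
Add 11 hours and 53 minutes leg 1 → 3:43 AM UTC (Sep 17).
Add 40 minutes layover in Lord Howe Island → 4:23 AM UTC.
Add 3 hours 40 minutes leg 2 → 8:03 AM UTC.
Add 4 hours and 55 minutes layover in Halborough → 12:58 PM UTC.
Add 7 hours 55 minutes leg 3 → 8:53 PM UTC.
Marquesas is UTC−9:30, so local arrival = 8:53 PM − 9:30 = 11:23 AM on Sep 17.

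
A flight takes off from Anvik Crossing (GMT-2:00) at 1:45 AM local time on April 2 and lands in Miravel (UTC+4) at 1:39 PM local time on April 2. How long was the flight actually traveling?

5 hours 54 minutes

Departure in UTC: 1:45 AM + 2:00 = 3:45 AM on Apr 2.
Arrival in UTC: 1:39 PM − 4:00 = 9:39 AM on Apr 2.
Elapsed = 9:39 AM − 3:45 AM = 5 hours 54 minutes.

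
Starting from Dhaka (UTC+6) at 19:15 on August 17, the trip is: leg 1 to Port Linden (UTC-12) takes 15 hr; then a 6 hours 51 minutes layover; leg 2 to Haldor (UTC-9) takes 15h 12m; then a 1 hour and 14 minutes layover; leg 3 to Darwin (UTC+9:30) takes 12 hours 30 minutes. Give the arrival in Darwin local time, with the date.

Convert departure to UTC: 19:15 − 6:00 = 13:15 UTC on Aug 17.
Add 15 hours leg 1 → 04:15 UTC (Aug 18).
Add 6 hours 51 minutes layover in Port Linden → 11:06 UTC.
Add 15 hours and 12 minutes leg 2 → 02:18 UTC (Aug 19).
Add 1 hour 14 minutes layover in Haldor → 03:32 UTC.
Add 12 hours 30 minutes leg 3 → 16:02 UTC.
Darwin is UTC+9:30, so local arrival = 16:02 + 9:30 = 01:32 on Aug 20.

01:32 on August 20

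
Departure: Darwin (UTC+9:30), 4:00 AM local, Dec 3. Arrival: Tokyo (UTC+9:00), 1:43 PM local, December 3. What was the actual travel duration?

Tokyo is 0:30 behind Darwin.
Clock-face elapsed time (ignoring zones) is 9 hours 43 minutes.
Actual elapsed = 9 hours 43 minutes + 0:30 = 10 hours 13 minutes.

10 hours 13 minutes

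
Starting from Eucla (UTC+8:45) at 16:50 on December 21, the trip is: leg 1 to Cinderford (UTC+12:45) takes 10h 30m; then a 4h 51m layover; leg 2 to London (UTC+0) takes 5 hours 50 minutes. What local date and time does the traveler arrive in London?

Convert departure to UTC: 16:50 − 8:45 = 08:05 UTC on Dec 21.
Add 10 hours 30 minutes leg 1 → 18:35 UTC.
Add 4 hours 51 minutes layover in Cinderford → 23:26 UTC.
Add 5 hours and 50 minutes leg 2 → 05:16 UTC (Dec 22).
London is UTC+0, so local arrival is the same: 05:16 on Dec 22.

05:16 on December 22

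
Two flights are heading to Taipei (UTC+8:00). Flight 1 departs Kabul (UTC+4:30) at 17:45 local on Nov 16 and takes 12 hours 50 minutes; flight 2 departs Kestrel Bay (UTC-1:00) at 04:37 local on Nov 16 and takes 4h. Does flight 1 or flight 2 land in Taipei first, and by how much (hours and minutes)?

Flight 1 in UTC: 17:45 − 4:30 = 13:15 on Nov 16.
+12 hours 50 minutes → arrive 02:05 UTC on Nov 17.
Flight 2 in UTC: 04:37 + 1:00 = 05:37 on Nov 16.
+4 hours → arrive 09:37 UTC on Nov 16.
Flight 2 lands earlier by 16 hours 28 minutes.

the second, by 16 hours 28 minutes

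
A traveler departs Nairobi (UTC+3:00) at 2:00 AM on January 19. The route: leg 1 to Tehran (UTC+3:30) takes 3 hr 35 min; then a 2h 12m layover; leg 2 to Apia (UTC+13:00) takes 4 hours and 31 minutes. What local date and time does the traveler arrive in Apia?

10:18 PM on Jan 19

Convert departure to UTC: 2:00 AM − 3:00 = 11:00 PM UTC on Jan 18.
Add 3 hours 35 minutes leg 1 → 2:35 AM UTC (Jan 19).
Add 2 hours 12 minutes layover in Tehran → 4:47 AM UTC.
Add 4 hours and 31 minutes leg 2 → 9:18 AM UTC.
Apia is UTC+13:00, so local arrival = 9:18 AM + 13:00 = 10:18 PM on Jan 19.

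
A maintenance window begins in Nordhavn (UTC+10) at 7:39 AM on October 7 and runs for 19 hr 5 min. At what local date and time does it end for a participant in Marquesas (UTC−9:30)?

7:14 AM on Oct 7

Convert start to UTC: 7:39 AM − 10:00 = 9:39 PM UTC on Oct 6.
Add 19 hours 5 minutes duration → 4:44 PM UTC (Oct 7).
Marquesas is UTC−9:30, so local end time = 4:44 PM − 9:30 = 7:14 AM on Oct 7.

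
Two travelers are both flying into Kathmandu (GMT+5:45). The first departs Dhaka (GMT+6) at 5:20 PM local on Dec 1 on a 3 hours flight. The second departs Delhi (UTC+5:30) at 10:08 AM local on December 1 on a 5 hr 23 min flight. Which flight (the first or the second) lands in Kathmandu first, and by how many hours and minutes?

Flight 1 in UTC: 5:20 PM − 6:00 = 11:20 AM on Dec 1.
+3 hours → arrive 2:20 PM UTC on Dec 1.
Flight 2 in UTC: 10:08 AM − 5:30 = 4:38 AM on Dec 1.
+5 hours 23 minutes → arrive 10:01 AM UTC on Dec 1.
Flight 2 lands earlier by 4 hours 19 minutes.

the second, by 4 hours 19 minutes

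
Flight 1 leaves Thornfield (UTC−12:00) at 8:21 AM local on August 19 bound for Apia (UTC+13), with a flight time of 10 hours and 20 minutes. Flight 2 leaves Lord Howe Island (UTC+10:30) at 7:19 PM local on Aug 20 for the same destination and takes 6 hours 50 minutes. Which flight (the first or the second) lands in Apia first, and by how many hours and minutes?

the first, by 8 hours 58 minutes

Flight 1 in UTC: 8:21 AM + 12:00 = 8:21 PM on Aug 19.
+10 hours 20 minutes → arrive 6:41 AM UTC on Aug 20.
Flight 2 in UTC: 7:19 PM − 10:30 = 8:49 AM on Aug 20.
+6 hours 50 minutes → arrive 3:39 PM UTC on Aug 20.
Flight 1 lands earlier by 8 hours 58 minutes.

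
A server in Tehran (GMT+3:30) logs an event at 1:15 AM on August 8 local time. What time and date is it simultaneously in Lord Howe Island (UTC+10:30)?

8:15 AM on Aug 8

Lord Howe Island is 7:00 ahead of Tehran.
Shift by the zone difference: 1:15 AM + 7:00 = 8:15 AM on Aug 8 in Lord Howe Island.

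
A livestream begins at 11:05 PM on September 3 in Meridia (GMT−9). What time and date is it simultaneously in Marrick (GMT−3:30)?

4:35 AM on September 4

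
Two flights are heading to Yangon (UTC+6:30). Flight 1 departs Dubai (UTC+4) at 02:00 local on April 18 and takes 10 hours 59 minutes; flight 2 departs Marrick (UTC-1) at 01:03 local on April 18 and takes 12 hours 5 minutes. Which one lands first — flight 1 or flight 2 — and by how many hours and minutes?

Flight 1 in UTC: 02:00 − 4:00 = 22:00 on Apr 17.
+10 hours 59 minutes → arrive 08:59 UTC on Apr 18.
Flight 2 in UTC: 01:03 + 1:00 = 02:03 on Apr 18.
+12 hours and 5 minutes → arrive 14:08 UTC on Apr 18.
Flight 1 lands earlier by 5 hours 9 minutes.

the first, by 5 hours 9 minutes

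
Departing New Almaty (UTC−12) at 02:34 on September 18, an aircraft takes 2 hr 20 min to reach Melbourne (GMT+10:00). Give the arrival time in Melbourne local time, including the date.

Melbourne is 22:00 ahead of New Almaty.
After 2 hours 20 minutes it is 04:54 in New Almaty.
Shift by the zone difference: 04:54 + 22:00 = 02:54 on Sep 19 in Melbourne.

02:54 on September 19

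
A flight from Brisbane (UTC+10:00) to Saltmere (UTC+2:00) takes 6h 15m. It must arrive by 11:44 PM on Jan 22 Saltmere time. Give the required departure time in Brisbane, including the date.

Target arrival in UTC: 11:44 PM − 2:00 = 9:44 PM on Jan 22.
Subtract 6 hours 15 minutes → departure 3:29 PM UTC on Jan 22.
Brisbane is UTC+10:00: 3:29 PM + 10:00 = 1:29 AM on Jan 23.

1:29 AM on Jan 23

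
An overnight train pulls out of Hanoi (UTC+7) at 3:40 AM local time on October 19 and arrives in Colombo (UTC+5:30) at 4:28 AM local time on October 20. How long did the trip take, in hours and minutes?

Departure in UTC: 3:40 AM − 7:00 = 8:40 PM on Oct 18.
Arrival in UTC: 4:28 AM − 5:30 = 10:58 PM on Oct 19.
Elapsed = 10:58 PM − 8:40 PM (+1 day) = 26 hours 18 minutes.

26 hours 18 minutes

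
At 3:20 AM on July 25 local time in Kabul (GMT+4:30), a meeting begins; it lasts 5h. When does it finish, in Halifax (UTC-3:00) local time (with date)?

12:50 AM on July 25

Halifax is 7:30 behind Kabul.
After 5 hours it is 8:20 AM in Kabul.
Shift by the zone difference: 8:20 AM − 7:30 = 12:50 AM on Jul 25 in Halifax.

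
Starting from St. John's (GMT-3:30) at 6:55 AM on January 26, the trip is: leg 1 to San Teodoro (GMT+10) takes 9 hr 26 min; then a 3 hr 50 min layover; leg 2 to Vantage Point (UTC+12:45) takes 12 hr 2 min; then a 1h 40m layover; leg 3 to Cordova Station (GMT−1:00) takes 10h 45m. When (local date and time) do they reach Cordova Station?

Convert departure to UTC: 6:55 AM + 3:30 = 10:25 AM UTC on Jan 26.
Add 9 hours 26 minutes leg 1 → 7:51 PM UTC.
Add 3 hours and 50 minutes layover in San Teodoro → 11:41 PM UTC.
Add 12 hours and 2 minutes leg 2 → 11:43 AM UTC (Jan 27).
Add 1 hour 40 minutes layover in Vantage Point → 1:23 PM UTC.
Add 10 hours and 45 minutes leg 3 → 12:08 AM UTC (Jan 28).
Cordova Station is UTC−1:00, so local arrival = 12:08 AM − 1:00 = 11:08 PM on Jan 27.

11:08 PM on January 27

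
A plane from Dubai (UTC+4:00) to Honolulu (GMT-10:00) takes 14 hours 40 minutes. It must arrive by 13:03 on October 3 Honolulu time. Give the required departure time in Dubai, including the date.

Target arrival in UTC: 13:03 + 10:00 = 23:03 on Oct 3.
Subtract 14 hours and 40 minutes → departure 08:23 UTC on Oct 3.
Dubai is UTC+4:00: 08:23 + 4:00 = 12:23 on Oct 3.

12:23 on Oct 3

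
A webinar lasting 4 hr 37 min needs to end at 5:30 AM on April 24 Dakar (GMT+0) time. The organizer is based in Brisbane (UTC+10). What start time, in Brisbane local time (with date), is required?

Target end time is already UTC: 5:30 AM on Apr 24.
Subtract 4 hours and 37 minutes → start 12:53 AM UTC on Apr 24.
Brisbane is UTC+10:00: 12:53 AM + 10:00 = 10:53 AM on Apr 24.

10:53 AM on April 24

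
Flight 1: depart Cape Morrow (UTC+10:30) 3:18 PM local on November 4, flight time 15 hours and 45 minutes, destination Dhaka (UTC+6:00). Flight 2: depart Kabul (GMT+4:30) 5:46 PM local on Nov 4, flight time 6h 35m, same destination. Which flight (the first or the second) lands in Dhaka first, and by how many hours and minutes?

the second, by 42 minutes

Flight 1 in UTC: 3:18 PM − 10:30 = 4:48 AM on Nov 4.
+15 hours and 45 minutes → arrive 8:33 PM UTC on Nov 4.
Flight 2 in UTC: 5:46 PM − 4:30 = 1:16 PM on Nov 4.
+6 hours 35 minutes → arrive 7:51 PM UTC on Nov 4.
Flight 2 lands earlier by 42 minutes.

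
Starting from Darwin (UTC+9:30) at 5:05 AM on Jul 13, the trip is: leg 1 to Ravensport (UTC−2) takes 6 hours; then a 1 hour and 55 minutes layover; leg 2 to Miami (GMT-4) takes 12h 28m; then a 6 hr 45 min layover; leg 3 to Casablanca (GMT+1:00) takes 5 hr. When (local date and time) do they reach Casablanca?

4:43 AM on Jul 14

Convert departure to UTC: 5:05 AM − 9:30 = 7:35 PM UTC on Jul 12.
Add 6 hours leg 1 → 1:35 AM UTC (Jul 13).
Add 1 hour and 55 minutes layover in Ravensport → 3:30 AM UTC.
Add 12 hours and 28 minutes leg 2 → 3:58 PM UTC.
Add 6 hours and 45 minutes layover in Miami → 10:43 PM UTC.
Add 5 hours leg 3 → 3:43 AM UTC (Jul 14).
Casablanca is UTC+1:00, so local arrival = 3:43 AM + 1:00 = 4:43 AM on Jul 14.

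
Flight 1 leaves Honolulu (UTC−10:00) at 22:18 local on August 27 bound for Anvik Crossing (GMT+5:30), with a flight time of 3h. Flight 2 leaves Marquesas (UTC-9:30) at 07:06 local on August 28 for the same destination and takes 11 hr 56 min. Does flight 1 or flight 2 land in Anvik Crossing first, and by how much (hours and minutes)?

the first, by 17 hours 14 minutes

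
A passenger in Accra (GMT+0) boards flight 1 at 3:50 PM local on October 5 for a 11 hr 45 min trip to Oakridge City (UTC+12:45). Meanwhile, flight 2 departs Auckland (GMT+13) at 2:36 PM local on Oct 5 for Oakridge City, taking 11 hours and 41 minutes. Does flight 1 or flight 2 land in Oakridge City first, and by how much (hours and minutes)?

the second, by 14 hours 18 minutes

Flight 1 departs at 3:50 PM UTC (Oct 5).
+11 hours and 45 minutes → arrive 3:35 AM UTC on Oct 6.
Flight 2 in UTC: 2:36 PM − 13:00 = 1:36 AM on Oct 5.
+11 hours 41 minutes → arrive 1:17 PM UTC on Oct 5.
Flight 2 lands earlier by 14 hours 18 minutes.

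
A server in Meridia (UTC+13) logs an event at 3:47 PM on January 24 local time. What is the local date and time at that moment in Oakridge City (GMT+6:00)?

8:47 AM on January 24

Oakridge City is 7:00 behind Meridia.
Shift by the zone difference: 3:47 PM − 7:00 = 8:47 AM on Jan 24 in Oakridge City.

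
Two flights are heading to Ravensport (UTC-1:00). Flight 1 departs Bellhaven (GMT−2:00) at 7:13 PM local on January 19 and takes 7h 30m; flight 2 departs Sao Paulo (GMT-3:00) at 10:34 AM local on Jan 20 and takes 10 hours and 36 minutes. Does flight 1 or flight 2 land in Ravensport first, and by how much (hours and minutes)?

Flight 1 in UTC: 7:13 PM + 2:00 = 9:13 PM on Jan 19.
+7 hours 30 minutes → arrive 4:43 AM UTC on Jan 20.
Flight 2 in UTC: 10:34 AM + 3:00 = 1:34 PM on Jan 20.
+10 hours 36 minutes → arrive 12:10 AM UTC on Jan 21.
Flight 1 lands earlier by 19 hours 27 minutes.

the first, by 19 hours 27 minutes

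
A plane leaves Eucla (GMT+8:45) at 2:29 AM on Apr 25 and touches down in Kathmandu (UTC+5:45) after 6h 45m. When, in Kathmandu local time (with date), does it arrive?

6:14 AM on April 25

Convert departure to UTC: 2:29 AM − 8:45 = 5:44 PM UTC on Apr 24.
Add 6 hours and 45 minutes travel time → 12:29 AM UTC (Apr 25).
Kathmandu is UTC+5:45, so local arrival = 12:29 AM + 5:45 = 6:14 AM on Apr 25.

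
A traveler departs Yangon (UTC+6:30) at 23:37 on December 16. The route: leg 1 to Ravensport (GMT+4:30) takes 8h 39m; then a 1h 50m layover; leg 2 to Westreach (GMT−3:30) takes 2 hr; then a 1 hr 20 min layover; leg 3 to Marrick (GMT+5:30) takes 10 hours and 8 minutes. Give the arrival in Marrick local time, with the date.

22:34 on December 17

Convert departure to UTC: 23:37 − 6:30 = 17:07 UTC on Dec 16.
Add 8 hours and 39 minutes leg 1 → 01:46 UTC (Dec 17).
Add 1 hour 50 minutes layover in Ravensport → 03:36 UTC.
Add 2 hours leg 2 → 05:36 UTC.
Add 1 hour 20 minutes layover in Westreach → 06:56 UTC.
Add 10 hours and 8 minutes leg 3 → 17:04 UTC.
Marrick is UTC+5:30, so local arrival = 17:04 + 5:30 = 22:34 on Dec 17.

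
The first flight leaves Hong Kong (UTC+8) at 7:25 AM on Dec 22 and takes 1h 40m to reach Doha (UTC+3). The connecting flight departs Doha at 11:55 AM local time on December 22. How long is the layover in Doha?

Convert departure to UTC: 7:25 AM − 8:00 = 11:25 PM UTC on Dec 21.
Add 1 hour 40 minutes flight time → 1:05 AM UTC (Dec 22).
Doha is UTC+3:00, so local arrival = 1:05 AM + 3:00 = 4:05 AM on Dec 22.
Layover = 11:55 AM − 4:05 AM = 7 hours 50 minutes.

7 hours 50 minutes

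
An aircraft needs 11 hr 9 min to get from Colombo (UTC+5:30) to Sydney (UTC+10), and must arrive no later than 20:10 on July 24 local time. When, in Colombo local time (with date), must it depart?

04:31 on July 24

Target arrival in UTC: 20:10 − 10:00 = 10:10 on Jul 24.
Subtract 11 hours and 9 minutes → departure 23:01 UTC on Jul 23.
Colombo is UTC+5:30: 23:01 + 5:30 = 04:31 on Jul 24.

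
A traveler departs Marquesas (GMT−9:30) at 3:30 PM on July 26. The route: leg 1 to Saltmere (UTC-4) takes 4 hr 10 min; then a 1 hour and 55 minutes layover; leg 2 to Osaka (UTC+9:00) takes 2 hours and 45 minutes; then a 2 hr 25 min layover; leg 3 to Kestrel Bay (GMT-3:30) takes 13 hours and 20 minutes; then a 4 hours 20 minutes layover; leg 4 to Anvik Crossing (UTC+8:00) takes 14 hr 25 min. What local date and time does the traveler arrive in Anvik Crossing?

4:20 AM on July 29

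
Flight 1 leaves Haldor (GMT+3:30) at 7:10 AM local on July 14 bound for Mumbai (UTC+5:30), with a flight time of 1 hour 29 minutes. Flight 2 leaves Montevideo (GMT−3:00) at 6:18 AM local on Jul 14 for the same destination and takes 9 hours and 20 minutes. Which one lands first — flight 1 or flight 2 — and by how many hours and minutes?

the first, by 13 hours 29 minutes

Flight 1 in UTC: 7:10 AM − 3:30 = 3:40 AM on Jul 14.
+1 hour 29 minutes → arrive 5:09 AM UTC on Jul 14.
Flight 2 in UTC: 6:18 AM + 3:00 = 9:18 AM on Jul 14.
+9 hours 20 minutes → arrive 6:38 PM UTC on Jul 14.
Flight 1 lands earlier by 13 hours 29 minutes.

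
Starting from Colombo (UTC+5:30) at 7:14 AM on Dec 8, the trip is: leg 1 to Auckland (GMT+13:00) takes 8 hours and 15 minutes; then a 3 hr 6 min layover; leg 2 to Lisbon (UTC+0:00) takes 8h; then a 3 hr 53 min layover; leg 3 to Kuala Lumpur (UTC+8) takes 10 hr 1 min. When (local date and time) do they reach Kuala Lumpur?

Convert departure to UTC: 7:14 AM − 5:30 = 1:44 AM UTC on Dec 8.
Add 8 hours 15 minutes leg 1 → 9:59 AM UTC.
Add 3 hours and 6 minutes layover in Auckland → 1:05 PM UTC.
Add 8 hours leg 2 → 9:05 PM UTC.
Add 3 hours 53 minutes layover in Lisbon → 12:58 AM UTC (Dec 9).
Add 10 hours 1 minute leg 3 → 10:59 AM UTC.
Kuala Lumpur is UTC+8:00, so local arrival = 10:59 AM + 8:00 = 6:59 PM on Dec 9.

6:59 PM on December 9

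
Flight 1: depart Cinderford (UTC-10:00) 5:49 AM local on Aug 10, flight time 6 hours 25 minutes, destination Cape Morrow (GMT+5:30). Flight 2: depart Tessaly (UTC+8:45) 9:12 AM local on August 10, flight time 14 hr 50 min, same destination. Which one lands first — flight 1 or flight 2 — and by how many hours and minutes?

Flight 1 in UTC: 5:49 AM + 10:00 = 3:49 PM on Aug 10.
+6 hours 25 minutes → arrive 10:14 PM UTC on Aug 10.
Flight 2 in UTC: 9:12 AM − 8:45 = 12:27 AM on Aug 10.
+14 hours 50 minutes → arrive 3:17 PM UTC on Aug 10.
Flight 2 lands earlier by 6 hours 57 minutes.

the second, by 6 hours 57 minutes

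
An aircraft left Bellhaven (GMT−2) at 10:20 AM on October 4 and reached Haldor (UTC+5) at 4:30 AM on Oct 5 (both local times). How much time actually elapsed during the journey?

11 hours 10 minutes

Departure in UTC: 10:20 AM + 2:00 = 12:20 PM on Oct 4.
Arrival in UTC: 4:30 AM − 5:00 = 11:30 PM on Oct 4.
Elapsed = 11:30 PM − 12:20 PM = 11 hours 10 minutes.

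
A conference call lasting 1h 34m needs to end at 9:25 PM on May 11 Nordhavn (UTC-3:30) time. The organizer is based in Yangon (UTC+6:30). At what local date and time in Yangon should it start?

Target end time in UTC: 9:25 PM + 3:30 = 12:55 AM on May 12.
Subtract 1 hour 34 minutes → start 11:21 PM UTC on May 11.
Yangon is UTC+6:30: 11:21 PM + 6:30 = 5:51 AM on May 12.

5:51 AM on May 12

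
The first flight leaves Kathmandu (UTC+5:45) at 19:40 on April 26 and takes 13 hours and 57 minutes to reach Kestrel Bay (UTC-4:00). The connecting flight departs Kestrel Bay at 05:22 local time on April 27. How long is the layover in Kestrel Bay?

5 hours 30 minutes

Convert departure to UTC: 19:40 − 5:45 = 13:55 UTC on Apr 26.
Add 13 hours 57 minutes flight time → 03:52 UTC (Apr 27).
Kestrel Bay is UTC−4:00, so local arrival = 03:52 − 4:00 = 23:52 on Apr 26.
Layover = 05:22 − 23:52 (+1 day) = 5 hours 30 minutes.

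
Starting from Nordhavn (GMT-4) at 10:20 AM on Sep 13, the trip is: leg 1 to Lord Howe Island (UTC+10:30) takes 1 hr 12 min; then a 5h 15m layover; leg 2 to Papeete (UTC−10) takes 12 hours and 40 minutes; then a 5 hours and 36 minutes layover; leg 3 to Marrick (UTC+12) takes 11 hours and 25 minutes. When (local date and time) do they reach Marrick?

2:28 PM on September 15

Convert departure to UTC: 10:20 AM + 4:00 = 2:20 PM UTC on Sep 13.
Add 1 hour 12 minutes leg 1 → 3:32 PM UTC.
Add 5 hours 15 minutes layover in Lord Howe Island → 8:47 PM UTC.
Add 12 hours 40 minutes leg 2 → 9:27 AM UTC (Sep 14).
Add 5 hours and 36 minutes layover in Papeete → 3:03 PM UTC.
Add 11 hours and 25 minutes leg 3 → 2:28 AM UTC (Sep 15).
Marrick is UTC+12:00, so local arrival = 2:28 AM + 12:00 = 2:28 PM on Sep 15.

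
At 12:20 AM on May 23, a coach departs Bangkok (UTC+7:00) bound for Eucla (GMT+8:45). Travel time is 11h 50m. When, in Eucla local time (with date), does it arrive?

1:55 PM on May 23

Convert departure to UTC: 12:20 AM − 7:00 = 5:20 PM UTC on May 22.
Add 11 hours 50 minutes travel time → 5:10 AM UTC (May 23).
Eucla is UTC+8:45, so local arrival = 5:10 AM + 8:45 = 1:55 PM on May 23.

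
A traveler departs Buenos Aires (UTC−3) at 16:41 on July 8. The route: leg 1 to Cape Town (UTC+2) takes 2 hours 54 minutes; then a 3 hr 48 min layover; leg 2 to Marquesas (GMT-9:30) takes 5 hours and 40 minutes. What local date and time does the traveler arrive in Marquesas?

22:33 on July 8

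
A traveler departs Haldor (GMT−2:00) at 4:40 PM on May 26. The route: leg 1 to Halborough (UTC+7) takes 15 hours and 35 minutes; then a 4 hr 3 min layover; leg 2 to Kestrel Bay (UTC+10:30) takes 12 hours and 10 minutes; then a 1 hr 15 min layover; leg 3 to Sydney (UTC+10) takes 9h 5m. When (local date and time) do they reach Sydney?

Convert departure to UTC: 4:40 PM + 2:00 = 6:40 PM UTC on May 26.
Add 15 hours 35 minutes leg 1 → 10:15 AM UTC (May 27).
Add 4 hours 3 minutes layover in Halborough → 2:18 PM UTC.
Add 12 hours 10 minutes leg 2 → 2:28 AM UTC (May 28).
Add 1 hour and 15 minutes layover in Kestrel Bay → 3:43 AM UTC.
Add 9 hours and 5 minutes leg 3 → 12:48 PM UTC.
Sydney is UTC+10:00, so local arrival = 12:48 PM + 10:00 = 10:48 PM on May 28.

10:48 PM on May 28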